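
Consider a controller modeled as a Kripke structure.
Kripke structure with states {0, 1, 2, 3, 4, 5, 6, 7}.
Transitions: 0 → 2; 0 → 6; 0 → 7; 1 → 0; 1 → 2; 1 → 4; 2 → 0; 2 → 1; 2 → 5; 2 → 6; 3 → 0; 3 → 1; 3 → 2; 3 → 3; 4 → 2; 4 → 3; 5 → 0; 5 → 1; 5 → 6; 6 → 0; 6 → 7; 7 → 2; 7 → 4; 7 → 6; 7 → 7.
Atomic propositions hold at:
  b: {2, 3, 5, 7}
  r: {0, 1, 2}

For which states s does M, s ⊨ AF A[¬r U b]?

{2, 3, 4, 5, 7}

Sat(¬r) = {3, 4, 5, 6, 7}
A[¬r U b]: least fixpoint, start Z0 = Sat(b) = {2, 3, 5, 7}, add states in Sat(¬r) with every successor in Z. Z1 = {2, 3, 4, 5, 7}; fixed.
Sat(A[¬r U b]) = {2, 3, 4, 5, 7}
AF A[¬r U b]: least fixpoint, start Z0 = {2, 3, 4, 5, 7}, add states with every successor in Z. Already a fixed point.
Sat(AF A[¬r U b]) = {2, 3, 4, 5, 7}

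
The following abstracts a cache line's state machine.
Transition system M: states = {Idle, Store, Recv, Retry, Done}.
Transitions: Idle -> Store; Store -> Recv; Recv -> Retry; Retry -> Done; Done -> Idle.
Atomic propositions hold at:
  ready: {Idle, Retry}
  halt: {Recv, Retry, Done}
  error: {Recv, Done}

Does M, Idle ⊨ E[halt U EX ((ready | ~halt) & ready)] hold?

No

Sat(~halt) = {Idle, Store}
Sat(ready | ~halt) = {Idle, Store, Retry}
Sat((ready | ~halt) & ready) = {Idle, Retry}
Sat(EX ((ready | ~halt) & ready)) = {s : some successor in {Idle, Retry}} = {Recv, Done}
E[halt U EX ((ready | ~halt) & ready)]: least fixpoint, start Z0 = Sat(EX ((ready | ~halt) & ready)) = {Recv, Done}, add states in Sat(halt) with some successor in Z. Z1 = {Recv, Retry, Done}; fixed.
Sat(E[halt U EX ((ready | ~halt) & ready)]) = {Recv, Retry, Done}
Idle ∉ Sat(E[halt U EX ((ready | ~halt) & ready)]) = {Recv, Retry, Done}, so the formula does not hold at Idle.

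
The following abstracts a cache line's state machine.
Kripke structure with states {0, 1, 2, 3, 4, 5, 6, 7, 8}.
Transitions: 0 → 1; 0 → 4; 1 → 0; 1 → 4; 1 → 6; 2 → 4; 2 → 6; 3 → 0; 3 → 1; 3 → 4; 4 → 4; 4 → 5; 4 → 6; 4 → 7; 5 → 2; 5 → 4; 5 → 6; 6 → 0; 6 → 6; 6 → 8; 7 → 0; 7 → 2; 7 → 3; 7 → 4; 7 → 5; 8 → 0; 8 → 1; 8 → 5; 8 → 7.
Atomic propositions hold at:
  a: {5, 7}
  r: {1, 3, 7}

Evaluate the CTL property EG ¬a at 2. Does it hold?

Sat(¬a) = {0, 1, 2, 3, 4, 6, 8}
EG ¬a: greatest fixpoint, start Z0 = {0, 1, 2, 3, 4, 6, 8}, keep only states in Sat with some successor in Z. Already a fixed point.
Sat(EG ¬a) = {0, 1, 2, 3, 4, 6, 8}
2 ∈ Sat(EG ¬a) = {0, 1, 2, 3, 4, 6, 8}, so the formula holds at 2.

Yes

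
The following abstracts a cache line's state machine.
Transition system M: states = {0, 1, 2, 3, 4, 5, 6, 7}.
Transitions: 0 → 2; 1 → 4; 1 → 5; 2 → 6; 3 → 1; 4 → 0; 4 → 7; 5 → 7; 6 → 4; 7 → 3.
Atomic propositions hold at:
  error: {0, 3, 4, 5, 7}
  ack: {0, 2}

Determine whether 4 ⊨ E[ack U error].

Yes

E[ack U error]: least fixpoint, start Z0 = Sat(error) = {0, 3, 4, 5, 7}, add states in Sat(ack) with some successor in Z. Already a fixed point.
Sat(E[ack U error]) = {0, 3, 4, 5, 7}
4 ∈ Sat(E[ack U error]) = {0, 3, 4, 5, 7}, so the formula holds at 4.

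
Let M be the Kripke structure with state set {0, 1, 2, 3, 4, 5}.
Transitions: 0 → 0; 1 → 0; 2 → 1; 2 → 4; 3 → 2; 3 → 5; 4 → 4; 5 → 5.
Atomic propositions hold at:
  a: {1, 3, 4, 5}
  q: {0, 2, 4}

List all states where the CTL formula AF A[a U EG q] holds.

{0, 1, 2, 4}

EG q: greatest fixpoint, start Z0 = {0, 2, 4}, keep only states in Sat with some successor in Z. Already a fixed point.
Sat(EG q) = {0, 2, 4}
A[a U EG q]: least fixpoint, start Z0 = Sat(EG q) = {0, 2, 4}, add states in Sat(a) with every successor in Z. Z1 = {0, 1, 2, 4}; fixed.
Sat(A[a U EG q]) = {0, 1, 2, 4}
AF A[a U EG q]: least fixpoint, start Z0 = {0, 1, 2, 4}, add states with every successor in Z. Already a fixed point.
Sat(AF A[a U EG q]) = {0, 1, 2, 4}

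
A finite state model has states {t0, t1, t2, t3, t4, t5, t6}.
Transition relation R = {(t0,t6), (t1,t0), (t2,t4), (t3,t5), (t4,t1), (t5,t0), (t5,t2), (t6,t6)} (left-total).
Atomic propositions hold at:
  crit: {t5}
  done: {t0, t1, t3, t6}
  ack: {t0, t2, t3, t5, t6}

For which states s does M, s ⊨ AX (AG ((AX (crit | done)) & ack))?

Sat(crit | done) = {t0, t1, t3, t5, t6}
Sat(AX (crit | done)) = {s : every successor in {t0, t1, t3, t5, t6}} = {t0, t1, t3, t4, t6}
Sat((AX (crit | done)) & ack) = {t0, t3, t6}
AG ((AX (crit | done)) & ack): greatest fixpoint, start Z0 = {t0, t3, t6}, keep only states in Sat with every successor in Z. Z1 = {t0, t6}; fixed.
Sat(AG ((AX (crit | done)) & ack)) = {t0, t6}
Sat(AX (AG ((AX (crit | done)) & ack))) = {s : every successor in {t0, t6}} = {t0, t1, t6}

{t0, t1, t6}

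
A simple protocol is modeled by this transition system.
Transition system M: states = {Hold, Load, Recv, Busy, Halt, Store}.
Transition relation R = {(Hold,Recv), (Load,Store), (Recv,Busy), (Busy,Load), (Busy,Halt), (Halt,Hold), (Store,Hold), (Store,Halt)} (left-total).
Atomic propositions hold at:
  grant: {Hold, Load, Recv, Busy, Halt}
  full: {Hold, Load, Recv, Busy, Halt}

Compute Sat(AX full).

Sat(AX full) = {s : every successor in {Hold, Load, Recv, Busy, Halt}} = {Hold, Recv, Busy, Halt, Store}

{Hold, Recv, Busy, Halt, Store}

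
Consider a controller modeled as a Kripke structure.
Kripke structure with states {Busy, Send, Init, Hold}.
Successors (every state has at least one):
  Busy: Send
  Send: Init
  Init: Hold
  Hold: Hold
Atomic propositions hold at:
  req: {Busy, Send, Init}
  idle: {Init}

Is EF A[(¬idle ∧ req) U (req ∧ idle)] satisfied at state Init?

Sat(¬idle) = {Busy, Send, Hold}
Sat(¬idle ∧ req) = {Busy, Send}
Sat(req ∧ idle) = {Init}
A[(¬idle ∧ req) U (req ∧ idle)]: least fixpoint, start Z0 = Sat((req ∧ idle)) = {Init}, add states in Sat(¬idle ∧ req) with every successor in Z. Z1 = {Send, Init}; Z2 = {Busy, Send, Init}; fixed.
Sat(A[(¬idle ∧ req) U (req ∧ idle)]) = {Busy, Send, Init}
EF A[(¬idle ∧ req) U (req ∧ idle)]: least fixpoint, start Z0 = {Busy, Send, Init}, add states with some successor in Z. Already a fixed point.
Sat(EF A[(¬idle ∧ req) U (req ∧ idle)]) = {Busy, Send, Init}
Init ∈ Sat(EF A[(¬idle ∧ req) U (req ∧ idle)]) = {Busy, Send, Init}, so the formula holds at Init.

Yes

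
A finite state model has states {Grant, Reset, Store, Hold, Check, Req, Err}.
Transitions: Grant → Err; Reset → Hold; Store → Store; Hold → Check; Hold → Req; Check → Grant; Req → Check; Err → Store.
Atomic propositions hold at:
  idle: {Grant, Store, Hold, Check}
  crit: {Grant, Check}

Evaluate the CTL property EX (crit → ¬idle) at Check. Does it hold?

Sat(¬idle) = {Reset, Req, Err}
Sat(crit → ¬idle) = {Reset, Store, Hold, Req, Err}
Sat(EX (crit → ¬idle)) = {s : some successor in {Reset, Store, Hold, Req, Err}} = {Grant, Reset, Store, Hold, Err}
Check ∉ Sat(EX (crit → ¬idle)) = {Grant, Reset, Store, Hold, Err}, so the formula does not hold at Check.

No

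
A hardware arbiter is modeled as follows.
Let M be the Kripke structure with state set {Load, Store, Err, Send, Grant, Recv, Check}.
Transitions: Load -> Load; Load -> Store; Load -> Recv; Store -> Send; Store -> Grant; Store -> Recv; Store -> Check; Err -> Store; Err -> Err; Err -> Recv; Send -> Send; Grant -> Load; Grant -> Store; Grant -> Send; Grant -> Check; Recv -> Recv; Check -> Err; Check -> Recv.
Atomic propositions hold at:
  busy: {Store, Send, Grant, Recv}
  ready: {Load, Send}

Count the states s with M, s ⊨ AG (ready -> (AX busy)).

Sat(AX busy) = {s : every successor in {Store, Send, Grant, Recv}} = {Send, Recv}
Sat(ready -> (AX busy)) = {Store, Err, Send, Grant, Recv, Check}
AG (ready -> (AX busy)): greatest fixpoint, start Z0 = {Store, Err, Send, Grant, Recv, Check}, keep only states in Sat with every successor in Z. Z1 = {Store, Err, Send, Recv, Check}; Z2 = {Err, Send, Recv, Check}; Z3 = {Send, Recv, Check}; Z4 = {Send, Recv}; fixed.
Sat(AG (ready -> (AX busy))) = {Send, Recv}
|Sat(AG (ready -> (AX busy)))| = |{Send, Recv}| = 2.

2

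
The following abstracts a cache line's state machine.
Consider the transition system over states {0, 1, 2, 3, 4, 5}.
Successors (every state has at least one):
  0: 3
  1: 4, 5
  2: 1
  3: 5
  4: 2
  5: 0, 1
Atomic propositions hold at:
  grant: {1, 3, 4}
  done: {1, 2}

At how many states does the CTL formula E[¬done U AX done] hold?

Sat(¬done) = {0, 3, 4, 5}
Sat(AX done) = {s : every successor in {1, 2}} = {2, 4}
E[¬done U AX done]: least fixpoint, start Z0 = Sat(AX done) = {2, 4}, add states in Sat(¬done) with some successor in Z. Already a fixed point.
Sat(E[¬done U AX done]) = {2, 4}
|Sat(E[¬done U AX done])| = |{2, 4}| = 2.

2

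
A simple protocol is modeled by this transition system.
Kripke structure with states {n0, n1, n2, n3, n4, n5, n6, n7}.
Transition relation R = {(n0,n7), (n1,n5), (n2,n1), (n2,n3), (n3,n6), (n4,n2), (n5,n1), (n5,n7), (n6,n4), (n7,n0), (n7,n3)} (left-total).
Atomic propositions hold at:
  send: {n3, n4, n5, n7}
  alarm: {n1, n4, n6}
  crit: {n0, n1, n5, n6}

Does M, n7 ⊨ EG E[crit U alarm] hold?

No

E[crit U alarm]: least fixpoint, start Z0 = Sat(alarm) = {n1, n4, n6}, add states in Sat(crit) with some successor in Z. Z1 = {n1, n4, n5, n6}; fixed.
Sat(E[crit U alarm]) = {n1, n4, n5, n6}
EG E[crit U alarm]: greatest fixpoint, start Z0 = {n1, n4, n5, n6}, keep only states in Sat with some successor in Z. Z1 = {n1, n5, n6}; Z2 = {n1, n5}; fixed.
Sat(EG E[crit U alarm]) = {n1, n5}
n7 ∉ Sat(EG E[crit U alarm]) = {n1, n5}, so the formula does not hold at n7.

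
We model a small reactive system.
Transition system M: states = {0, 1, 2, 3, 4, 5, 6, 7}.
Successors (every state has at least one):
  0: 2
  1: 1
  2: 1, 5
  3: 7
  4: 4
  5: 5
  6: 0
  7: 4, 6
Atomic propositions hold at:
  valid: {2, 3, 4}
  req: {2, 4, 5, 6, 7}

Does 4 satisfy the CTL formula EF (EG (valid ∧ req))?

Sat(valid ∧ req) = {2, 4}
EG (valid ∧ req): greatest fixpoint, start Z0 = {2, 4}, keep only states in Sat with some successor in Z. Z1 = {4}; fixed.
Sat(EG (valid ∧ req)) = {4}
EF (EG (valid ∧ req)): least fixpoint, start Z0 = {4}, add states with some successor in Z. Z1 = {4, 7}; Z2 = {3, 4, 7}; fixed.
Sat(EF (EG (valid ∧ req))) = {3, 4, 7}
4 ∈ Sat(EF (EG (valid ∧ req))) = {3, 4, 7}, so the formula holds at 4.

Yes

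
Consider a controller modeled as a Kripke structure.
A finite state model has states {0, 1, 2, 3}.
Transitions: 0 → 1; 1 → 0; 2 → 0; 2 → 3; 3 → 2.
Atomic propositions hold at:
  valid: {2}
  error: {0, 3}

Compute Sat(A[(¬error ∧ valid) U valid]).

Sat(¬error) = {1, 2}
Sat(¬error ∧ valid) = {2}
A[(¬error ∧ valid) U valid]: least fixpoint, start Z0 = Sat(valid) = {2}, add states in Sat(¬error ∧ valid) with every successor in Z. Already a fixed point.
Sat(A[(¬error ∧ valid) U valid]) = {2}

{2}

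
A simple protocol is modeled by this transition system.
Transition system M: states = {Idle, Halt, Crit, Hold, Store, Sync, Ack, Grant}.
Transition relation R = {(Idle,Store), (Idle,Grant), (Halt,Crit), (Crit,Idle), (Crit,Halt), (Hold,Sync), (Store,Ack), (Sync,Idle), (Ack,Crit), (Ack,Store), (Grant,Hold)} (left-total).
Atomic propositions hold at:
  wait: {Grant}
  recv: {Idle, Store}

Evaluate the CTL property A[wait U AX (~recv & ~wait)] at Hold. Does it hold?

Yes

Sat(~recv) = {Halt, Crit, Hold, Sync, Ack, Grant}
Sat(~wait) = {Idle, Halt, Crit, Hold, Store, Sync, Ack}
Sat(~recv & ~wait) = {Halt, Crit, Hold, Sync, Ack}
Sat(AX (~recv & ~wait)) = {s : every successor in {Halt, Crit, Hold, Sync, Ack}} = {Halt, Hold, Store, Grant}
A[wait U AX (~recv & ~wait)]: least fixpoint, start Z0 = Sat(AX (~recv & ~wait)) = {Halt, Hold, Store, Grant}, add states in Sat(wait) with every successor in Z. Already a fixed point.
Sat(A[wait U AX (~recv & ~wait)]) = {Halt, Hold, Store, Grant}
Hold ∈ Sat(A[wait U AX (~recv & ~wait)]) = {Halt, Hold, Store, Grant}, so the formula holds at Hold.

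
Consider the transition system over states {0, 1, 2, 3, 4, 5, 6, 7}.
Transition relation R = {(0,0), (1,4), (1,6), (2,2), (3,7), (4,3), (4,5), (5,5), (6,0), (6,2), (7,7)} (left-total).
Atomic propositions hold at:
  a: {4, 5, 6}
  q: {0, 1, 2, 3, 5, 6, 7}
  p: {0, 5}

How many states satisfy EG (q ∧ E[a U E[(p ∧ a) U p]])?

Sat(p ∧ a) = {5}
E[(p ∧ a) U p]: least fixpoint, start Z0 = Sat(p) = {0, 5}, add states in Sat(p ∧ a) with some successor in Z. Already a fixed point.
Sat(E[(p ∧ a) U p]) = {0, 5}
E[a U E[(p ∧ a) U p]]: least fixpoint, start Z0 = Sat(E[(p ∧ a) U p]) = {0, 5}, add states in Sat(a) with some successor in Z. Z1 = {0, 4, 5, 6}; fixed.
Sat(E[a U E[(p ∧ a) U p]]) = {0, 4, 5, 6}
Sat(q ∧ E[a U E[(p ∧ a) U p]]) = {0, 5, 6}
EG (q ∧ E[a U E[(p ∧ a) U p]]): greatest fixpoint, start Z0 = {0, 5, 6}, keep only states in Sat with some successor in Z. Already a fixed point.
Sat(EG (q ∧ E[a U E[(p ∧ a) U p]])) = {0, 5, 6}
|Sat(EG (q ∧ E[a U E[(p ∧ a) U p]]))| = |{0, 5, 6}| = 3.

3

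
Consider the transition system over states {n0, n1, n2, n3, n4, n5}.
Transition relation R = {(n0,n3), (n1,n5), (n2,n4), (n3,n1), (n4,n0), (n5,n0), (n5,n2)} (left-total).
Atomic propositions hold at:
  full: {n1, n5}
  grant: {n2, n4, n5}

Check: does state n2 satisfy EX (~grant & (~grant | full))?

No

Sat(~grant) = {n0, n1, n3}
Sat(~grant | full) = {n0, n1, n3, n5}
Sat(~grant & (~grant | full)) = {n0, n1, n3}
Sat(EX (~grant & (~grant | full))) = {s : some successor in {n0, n1, n3}} = {n0, n3, n4, n5}
n2 ∉ Sat(EX (~grant & (~grant | full))) = {n0, n3, n4, n5}, so the formula does not hold at n2.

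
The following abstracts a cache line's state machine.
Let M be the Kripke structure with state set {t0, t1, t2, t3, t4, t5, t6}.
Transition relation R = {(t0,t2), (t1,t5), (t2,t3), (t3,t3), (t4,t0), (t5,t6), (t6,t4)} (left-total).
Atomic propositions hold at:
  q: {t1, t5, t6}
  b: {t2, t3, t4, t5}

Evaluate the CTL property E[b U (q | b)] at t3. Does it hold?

Sat(q | b) = {t1, t2, t3, t4, t5, t6}
E[b U (q | b)]: least fixpoint, start Z0 = Sat((q | b)) = {t1, t2, t3, t4, t5, t6}, add states in Sat(b) with some successor in Z. Already a fixed point.
Sat(E[b U (q | b)]) = {t1, t2, t3, t4, t5, t6}
t3 ∈ Sat(E[b U (q | b)]) = {t1, t2, t3, t4, t5, t6}, so the formula holds at t3.

Yes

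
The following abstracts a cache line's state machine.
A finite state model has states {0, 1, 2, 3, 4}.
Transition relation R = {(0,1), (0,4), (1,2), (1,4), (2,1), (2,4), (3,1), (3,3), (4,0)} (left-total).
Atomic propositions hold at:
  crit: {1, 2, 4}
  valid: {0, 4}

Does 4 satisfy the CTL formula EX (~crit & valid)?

Sat(~crit) = {0, 3}
Sat(~crit & valid) = {0}
Sat(EX (~crit & valid)) = {s : some successor in {0}} = {4}
4 ∈ Sat(EX (~crit & valid)) = {4}, so the formula holds at 4.

Yes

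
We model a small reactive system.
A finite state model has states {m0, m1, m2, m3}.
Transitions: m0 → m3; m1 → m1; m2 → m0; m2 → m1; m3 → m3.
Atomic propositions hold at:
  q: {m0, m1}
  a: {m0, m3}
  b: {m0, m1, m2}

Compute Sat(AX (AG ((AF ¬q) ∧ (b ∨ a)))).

{m0, m3}

Sat(¬q) = {m2, m3}
AF ¬q: least fixpoint, start Z0 = {m2, m3}, add states with every successor in Z. Z1 = {m0, m2, m3}; fixed.
Sat(AF ¬q) = {m0, m2, m3}
Sat(b ∨ a) = {m0, m1, m2, m3}
Sat((AF ¬q) ∧ (b ∨ a)) = {m0, m2, m3}
AG ((AF ¬q) ∧ (b ∨ a)): greatest fixpoint, start Z0 = {m0, m2, m3}, keep only states in Sat with every successor in Z. Z1 = {m0, m3}; fixed.
Sat(AG ((AF ¬q) ∧ (b ∨ a))) = {m0, m3}
Sat(AX (AG ((AF ¬q) ∧ (b ∨ a)))) = {s : every successor in {m0, m3}} = {m0, m3}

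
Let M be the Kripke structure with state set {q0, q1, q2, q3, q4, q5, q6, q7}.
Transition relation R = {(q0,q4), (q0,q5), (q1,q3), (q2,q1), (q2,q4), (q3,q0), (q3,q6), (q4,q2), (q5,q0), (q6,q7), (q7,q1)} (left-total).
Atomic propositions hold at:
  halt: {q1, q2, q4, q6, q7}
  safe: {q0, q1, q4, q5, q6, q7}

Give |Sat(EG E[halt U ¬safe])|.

6

Sat(¬safe) = {q2, q3}
E[halt U ¬safe]: least fixpoint, start Z0 = Sat(¬safe) = {q2, q3}, add states in Sat(halt) with some successor in Z. Z1 = {q1, q2, q3, q4}; Z2 = {q1, q2, q3, q4, q7}; Z3 = {q1, q2, q3, q4, q6, q7}; fixed.
Sat(E[halt U ¬safe]) = {q1, q2, q3, q4, q6, q7}
EG E[halt U ¬safe]: greatest fixpoint, start Z0 = {q1, q2, q3, q4, q6, q7}, keep only states in Sat with some successor in Z. Already a fixed point.
Sat(EG E[halt U ¬safe]) = {q1, q2, q3, q4, q6, q7}
|Sat(EG E[halt U ¬safe])| = |{q1, q2, q3, q4, q6, q7}| = 6.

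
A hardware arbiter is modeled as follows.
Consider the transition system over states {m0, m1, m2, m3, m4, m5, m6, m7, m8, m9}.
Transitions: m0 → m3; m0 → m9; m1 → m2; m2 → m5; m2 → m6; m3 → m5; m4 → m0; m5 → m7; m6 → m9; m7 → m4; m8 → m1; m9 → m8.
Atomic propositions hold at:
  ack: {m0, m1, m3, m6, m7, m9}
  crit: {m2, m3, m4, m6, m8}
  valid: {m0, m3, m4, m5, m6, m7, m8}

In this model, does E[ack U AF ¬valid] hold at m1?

Yes

Sat(¬valid) = {m1, m2, m9}
AF ¬valid: least fixpoint, start Z0 = {m1, m2, m9}, add states with every successor in Z. Z1 = {m1, m2, m6, m8, m9}; fixed.
Sat(AF ¬valid) = {m1, m2, m6, m8, m9}
E[ack U AF ¬valid]: least fixpoint, start Z0 = Sat(AF ¬valid) = {m1, m2, m6, m8, m9}, add states in Sat(ack) with some successor in Z. Z1 = {m0, m1, m2, m6, m8, m9}; fixed.
Sat(E[ack U AF ¬valid]) = {m0, m1, m2, m6, m8, m9}
m1 ∈ Sat(E[ack U AF ¬valid]) = {m0, m1, m2, m6, m8, m9}, so the formula holds at m1.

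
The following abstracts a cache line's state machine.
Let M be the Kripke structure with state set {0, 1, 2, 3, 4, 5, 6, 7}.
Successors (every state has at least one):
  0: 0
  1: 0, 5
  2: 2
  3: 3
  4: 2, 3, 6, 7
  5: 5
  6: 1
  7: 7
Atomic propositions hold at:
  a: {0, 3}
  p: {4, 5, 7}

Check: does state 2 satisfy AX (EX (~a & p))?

Sat(~a) = {1, 2, 4, 5, 6, 7}
Sat(~a & p) = {4, 5, 7}
Sat(EX (~a & p)) = {s : some successor in {4, 5, 7}} = {1, 4, 5, 7}
Sat(AX (EX (~a & p))) = {s : every successor in {1, 4, 5, 7}} = {5, 6, 7}
2 ∉ Sat(AX (EX (~a & p))) = {5, 6, 7}, so the formula does not hold at 2.

No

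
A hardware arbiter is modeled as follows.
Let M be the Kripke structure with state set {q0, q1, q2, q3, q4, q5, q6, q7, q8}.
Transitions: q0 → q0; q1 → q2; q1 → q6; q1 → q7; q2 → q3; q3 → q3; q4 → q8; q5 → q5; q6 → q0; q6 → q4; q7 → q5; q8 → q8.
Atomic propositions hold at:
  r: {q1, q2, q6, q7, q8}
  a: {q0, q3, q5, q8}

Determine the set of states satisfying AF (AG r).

AG r: greatest fixpoint, start Z0 = {q1, q2, q6, q7, q8}, keep only states in Sat with every successor in Z. Z1 = {q1, q8}; Z2 = {q8}; fixed.
Sat(AG r) = {q8}
AF (AG r): least fixpoint, start Z0 = {q8}, add states with every successor in Z. Z1 = {q4, q8}; fixed.
Sat(AF (AG r)) = {q4, q8}

{q4, q8}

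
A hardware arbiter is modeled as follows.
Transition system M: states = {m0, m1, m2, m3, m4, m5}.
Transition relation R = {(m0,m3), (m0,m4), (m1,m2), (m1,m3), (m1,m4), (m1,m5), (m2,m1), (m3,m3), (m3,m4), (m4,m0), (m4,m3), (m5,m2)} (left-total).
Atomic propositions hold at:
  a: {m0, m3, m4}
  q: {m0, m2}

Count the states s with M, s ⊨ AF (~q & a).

Sat(~q) = {m1, m3, m4, m5}
Sat(~q & a) = {m3, m4}
AF (~q & a): least fixpoint, start Z0 = {m3, m4}, add states with every successor in Z. Z1 = {m0, m3, m4}; fixed.
Sat(AF (~q & a)) = {m0, m3, m4}
|Sat(AF (~q & a))| = |{m0, m3, m4}| = 3.

3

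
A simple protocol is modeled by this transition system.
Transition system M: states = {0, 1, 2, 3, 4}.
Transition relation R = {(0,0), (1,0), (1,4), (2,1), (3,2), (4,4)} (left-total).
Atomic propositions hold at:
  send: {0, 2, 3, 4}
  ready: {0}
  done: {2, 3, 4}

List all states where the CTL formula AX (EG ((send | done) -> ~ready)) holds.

{2, 3, 4}

Sat(send | done) = {0, 2, 3, 4}
Sat(~ready) = {1, 2, 3, 4}
Sat((send | done) -> ~ready) = {1, 2, 3, 4}
EG ((send | done) -> ~ready): greatest fixpoint, start Z0 = {1, 2, 3, 4}, keep only states in Sat with some successor in Z. Already a fixed point.
Sat(EG ((send | done) -> ~ready)) = {1, 2, 3, 4}
Sat(AX (EG ((send | done) -> ~ready))) = {s : every successor in {1, 2, 3, 4}} = {2, 3, 4}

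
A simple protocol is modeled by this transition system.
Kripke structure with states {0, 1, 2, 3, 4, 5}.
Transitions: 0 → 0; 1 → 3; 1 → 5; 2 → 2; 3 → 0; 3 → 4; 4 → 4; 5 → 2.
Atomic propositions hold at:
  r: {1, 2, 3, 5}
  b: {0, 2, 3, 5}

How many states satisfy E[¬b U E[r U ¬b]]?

Sat(¬b) = {1, 4}
E[r U ¬b]: least fixpoint, start Z0 = Sat(¬b) = {1, 4}, add states in Sat(r) with some successor in Z. Z1 = {1, 3, 4}; fixed.
Sat(E[r U ¬b]) = {1, 3, 4}
E[¬b U E[r U ¬b]]: least fixpoint, start Z0 = Sat(E[r U ¬b]) = {1, 3, 4}, add states in Sat(¬b) with some successor in Z. Already a fixed point.
Sat(E[¬b U E[r U ¬b]]) = {1, 3, 4}
|Sat(E[¬b U E[r U ¬b]])| = |{1, 3, 4}| = 3.

3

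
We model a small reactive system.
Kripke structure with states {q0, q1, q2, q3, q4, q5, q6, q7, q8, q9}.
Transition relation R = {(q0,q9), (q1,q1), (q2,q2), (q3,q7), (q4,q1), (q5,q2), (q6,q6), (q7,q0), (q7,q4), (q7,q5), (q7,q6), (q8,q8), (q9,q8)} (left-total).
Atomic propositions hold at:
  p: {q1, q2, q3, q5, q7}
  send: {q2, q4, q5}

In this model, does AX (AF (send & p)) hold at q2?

Yes

Sat(send & p) = {q2, q5}
AF (send & p): least fixpoint, start Z0 = {q2, q5}, add states with every successor in Z. Already a fixed point.
Sat(AF (send & p)) = {q2, q5}
Sat(AX (AF (send & p))) = {s : every successor in {q2, q5}} = {q2, q5}
q2 ∈ Sat(AX (AF (send & p))) = {q2, q5}, so the formula holds at q2.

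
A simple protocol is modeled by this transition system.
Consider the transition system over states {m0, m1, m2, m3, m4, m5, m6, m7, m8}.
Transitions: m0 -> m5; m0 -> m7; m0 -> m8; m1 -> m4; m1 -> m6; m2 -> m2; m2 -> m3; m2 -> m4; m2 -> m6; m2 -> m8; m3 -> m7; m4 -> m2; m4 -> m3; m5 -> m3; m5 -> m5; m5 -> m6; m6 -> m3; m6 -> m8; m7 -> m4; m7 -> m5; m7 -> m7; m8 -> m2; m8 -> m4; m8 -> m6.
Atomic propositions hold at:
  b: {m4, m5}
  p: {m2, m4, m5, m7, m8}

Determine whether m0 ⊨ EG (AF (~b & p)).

Sat(~b) = {m0, m1, m2, m3, m6, m7, m8}
Sat(~b & p) = {m2, m7, m8}
AF (~b & p): least fixpoint, start Z0 = {m2, m7, m8}, add states with every successor in Z. Z1 = {m2, m3, m7, m8}; Z2 = {m2, m3, m4, m6, m7, m8}; Z3 = {m1, m2, m3, m4, m6, m7, m8}; fixed.
Sat(AF (~b & p)) = {m1, m2, m3, m4, m6, m7, m8}
EG (AF (~b & p)): greatest fixpoint, start Z0 = {m1, m2, m3, m4, m6, m7, m8}, keep only states in Sat with some successor in Z. Already a fixed point.
Sat(EG (AF (~b & p))) = {m1, m2, m3, m4, m6, m7, m8}
m0 ∉ Sat(EG (AF (~b & p))) = {m1, m2, m3, m4, m6, m7, m8}, so the formula does not hold at m0.

No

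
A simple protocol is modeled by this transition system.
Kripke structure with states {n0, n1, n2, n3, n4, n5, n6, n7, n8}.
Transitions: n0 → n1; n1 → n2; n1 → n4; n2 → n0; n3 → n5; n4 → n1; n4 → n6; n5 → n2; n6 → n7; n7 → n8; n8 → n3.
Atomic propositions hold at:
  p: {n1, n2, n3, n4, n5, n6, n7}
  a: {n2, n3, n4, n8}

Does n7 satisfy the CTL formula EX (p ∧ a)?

Sat(p ∧ a) = {n2, n3, n4}
Sat(EX (p ∧ a)) = {s : some successor in {n2, n3, n4}} = {n1, n5, n8}
n7 ∉ Sat(EX (p ∧ a)) = {n1, n5, n8}, so the formula does not hold at n7.

No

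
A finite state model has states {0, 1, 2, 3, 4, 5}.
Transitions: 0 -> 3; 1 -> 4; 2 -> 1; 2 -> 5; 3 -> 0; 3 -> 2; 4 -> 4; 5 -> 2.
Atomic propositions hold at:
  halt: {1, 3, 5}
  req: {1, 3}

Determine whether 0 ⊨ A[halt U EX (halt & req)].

Yes

Sat(halt & req) = {1, 3}
Sat(EX (halt & req)) = {s : some successor in {1, 3}} = {0, 2}
A[halt U EX (halt & req)]: least fixpoint, start Z0 = Sat(EX (halt & req)) = {0, 2}, add states in Sat(halt) with every successor in Z. Z1 = {0, 2, 3, 5}; fixed.
Sat(A[halt U EX (halt & req)]) = {0, 2, 3, 5}
0 ∈ Sat(A[halt U EX (halt & req)]) = {0, 2, 3, 5}, so the formula holds at 0.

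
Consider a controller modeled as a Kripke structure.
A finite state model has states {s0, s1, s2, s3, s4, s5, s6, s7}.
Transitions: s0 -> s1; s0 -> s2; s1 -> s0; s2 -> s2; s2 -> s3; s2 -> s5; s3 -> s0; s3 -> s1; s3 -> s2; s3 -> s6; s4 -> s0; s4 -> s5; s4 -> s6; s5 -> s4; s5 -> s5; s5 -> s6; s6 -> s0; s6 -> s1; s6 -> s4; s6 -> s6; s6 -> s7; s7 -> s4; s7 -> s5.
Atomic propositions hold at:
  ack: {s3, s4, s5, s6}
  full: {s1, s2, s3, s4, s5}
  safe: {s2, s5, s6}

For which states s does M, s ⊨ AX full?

Sat(AX full) = {s : every successor in {s1, s2, s3, s4, s5}} = {s0, s2, s7}

{s0, s2, s7}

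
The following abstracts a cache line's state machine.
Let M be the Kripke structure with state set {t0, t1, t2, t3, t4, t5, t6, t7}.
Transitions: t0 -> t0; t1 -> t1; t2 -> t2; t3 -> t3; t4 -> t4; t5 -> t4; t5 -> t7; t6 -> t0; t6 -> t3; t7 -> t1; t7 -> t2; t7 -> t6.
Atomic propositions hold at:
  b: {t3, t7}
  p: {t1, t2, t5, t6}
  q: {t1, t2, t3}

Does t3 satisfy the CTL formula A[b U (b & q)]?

Yes

Sat(b & q) = {t3}
A[b U (b & q)]: least fixpoint, start Z0 = Sat((b & q)) = {t3}, add states in Sat(b) with every successor in Z. Already a fixed point.
Sat(A[b U (b & q)]) = {t3}
t3 ∈ Sat(A[b U (b & q)]) = {t3}, so the formula holds at t3.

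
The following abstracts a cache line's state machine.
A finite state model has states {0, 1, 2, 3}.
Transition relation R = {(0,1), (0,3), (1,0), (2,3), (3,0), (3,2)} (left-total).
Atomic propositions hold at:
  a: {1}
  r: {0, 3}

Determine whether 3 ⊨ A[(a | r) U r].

Yes

Sat(a | r) = {0, 1, 3}
A[(a | r) U r]: least fixpoint, start Z0 = Sat(r) = {0, 3}, add states in Sat(a | r) with every successor in Z. Z1 = {0, 1, 3}; fixed.
Sat(A[(a | r) U r]) = {0, 1, 3}
3 ∈ Sat(A[(a | r) U r]) = {0, 1, 3}, so the formula holds at 3.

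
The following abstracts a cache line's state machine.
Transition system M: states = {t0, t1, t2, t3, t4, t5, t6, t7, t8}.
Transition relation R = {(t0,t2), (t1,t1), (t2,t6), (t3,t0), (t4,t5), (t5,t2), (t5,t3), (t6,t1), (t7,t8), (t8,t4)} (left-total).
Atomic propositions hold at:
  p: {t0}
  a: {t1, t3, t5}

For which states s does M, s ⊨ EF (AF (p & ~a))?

Sat(~a) = {t0, t2, t4, t6, t7, t8}
Sat(p & ~a) = {t0}
AF (p & ~a): least fixpoint, start Z0 = {t0}, add states with every successor in Z. Z1 = {t0, t3}; fixed.
Sat(AF (p & ~a)) = {t0, t3}
EF (AF (p & ~a)): least fixpoint, start Z0 = {t0, t3}, add states with some successor in Z. Z1 = {t0, t3, t5}; Z2 = {t0, t3, t4, t5}; Z3 = {t0, t3, t4, t5, t8}; Z4 = {t0, t3, t4, t5, t7, t8}; fixed.
Sat(EF (AF (p & ~a))) = {t0, t3, t4, t5, t7, t8}

{t0, t3, t4, t5, t7, t8}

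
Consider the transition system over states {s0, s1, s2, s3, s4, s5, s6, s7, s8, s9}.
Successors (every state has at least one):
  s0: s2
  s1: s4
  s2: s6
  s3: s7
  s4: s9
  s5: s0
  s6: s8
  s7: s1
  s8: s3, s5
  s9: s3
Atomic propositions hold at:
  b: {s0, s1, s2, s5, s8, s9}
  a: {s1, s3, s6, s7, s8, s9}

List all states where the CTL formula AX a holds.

{s2, s3, s4, s6, s7, s9}

Sat(AX a) = {s : every successor in {s1, s3, s6, s7, s8, s9}} = {s2, s3, s4, s6, s7, s9}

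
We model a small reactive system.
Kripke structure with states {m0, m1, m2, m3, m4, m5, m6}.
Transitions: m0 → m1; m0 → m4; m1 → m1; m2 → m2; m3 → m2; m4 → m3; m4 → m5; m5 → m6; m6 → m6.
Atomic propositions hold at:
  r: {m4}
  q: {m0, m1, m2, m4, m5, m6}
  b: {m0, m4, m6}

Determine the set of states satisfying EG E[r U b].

E[r U b]: least fixpoint, start Z0 = Sat(b) = {m0, m4, m6}, add states in Sat(r) with some successor in Z. Already a fixed point.
Sat(E[r U b]) = {m0, m4, m6}
EG E[r U b]: greatest fixpoint, start Z0 = {m0, m4, m6}, keep only states in Sat with some successor in Z. Z1 = {m0, m6}; Z2 = {m6}; fixed.
Sat(EG E[r U b]) = {m6}

{m6}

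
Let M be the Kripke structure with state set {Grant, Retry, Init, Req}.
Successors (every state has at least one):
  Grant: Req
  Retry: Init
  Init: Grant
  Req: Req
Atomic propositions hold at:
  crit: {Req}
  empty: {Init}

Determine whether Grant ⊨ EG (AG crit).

No

AG crit: greatest fixpoint, start Z0 = {Req}, keep only states in Sat with every successor in Z. Already a fixed point.
Sat(AG crit) = {Req}
EG (AG crit): greatest fixpoint, start Z0 = {Req}, keep only states in Sat with some successor in Z. Already a fixed point.
Sat(EG (AG crit)) = {Req}
Grant ∉ Sat(EG (AG crit)) = {Req}, so the formula does not hold at Grant.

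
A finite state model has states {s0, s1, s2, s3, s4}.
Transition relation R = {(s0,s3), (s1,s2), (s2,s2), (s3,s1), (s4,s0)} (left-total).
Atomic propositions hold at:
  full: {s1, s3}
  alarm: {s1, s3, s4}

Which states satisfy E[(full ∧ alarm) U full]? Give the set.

{s1, s3}

Sat(full ∧ alarm) = {s1, s3}
E[(full ∧ alarm) U full]: least fixpoint, start Z0 = Sat(full) = {s1, s3}, add states in Sat(full ∧ alarm) with some successor in Z. Already a fixed point.
Sat(E[(full ∧ alarm) U full]) = {s1, s3}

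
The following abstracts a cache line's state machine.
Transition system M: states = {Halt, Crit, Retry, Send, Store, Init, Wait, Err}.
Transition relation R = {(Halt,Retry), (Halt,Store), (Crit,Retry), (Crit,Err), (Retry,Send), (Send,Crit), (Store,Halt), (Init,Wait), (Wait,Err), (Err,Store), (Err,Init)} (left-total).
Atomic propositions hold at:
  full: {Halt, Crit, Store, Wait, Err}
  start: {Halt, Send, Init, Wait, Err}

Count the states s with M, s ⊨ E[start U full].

7

E[start U full]: least fixpoint, start Z0 = Sat(full) = {Halt, Crit, Store, Wait, Err}, add states in Sat(start) with some successor in Z. Z1 = {Halt, Crit, Send, Store, Init, Wait, Err}; fixed.
Sat(E[start U full]) = {Halt, Crit, Send, Store, Init, Wait, Err}
|Sat(E[start U full])| = |{Halt, Crit, Send, Store, Init, Wait, Err}| = 7.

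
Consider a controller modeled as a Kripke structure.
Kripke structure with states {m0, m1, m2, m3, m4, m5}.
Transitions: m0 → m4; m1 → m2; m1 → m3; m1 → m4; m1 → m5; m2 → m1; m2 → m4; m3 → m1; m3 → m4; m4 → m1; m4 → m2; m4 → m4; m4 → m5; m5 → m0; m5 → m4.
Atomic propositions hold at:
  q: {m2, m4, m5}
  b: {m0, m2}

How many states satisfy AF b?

2

AF b: least fixpoint, start Z0 = {m0, m2}, add states with every successor in Z. Already a fixed point.
Sat(AF b) = {m0, m2}
|Sat(AF b)| = |{m0, m2}| = 2.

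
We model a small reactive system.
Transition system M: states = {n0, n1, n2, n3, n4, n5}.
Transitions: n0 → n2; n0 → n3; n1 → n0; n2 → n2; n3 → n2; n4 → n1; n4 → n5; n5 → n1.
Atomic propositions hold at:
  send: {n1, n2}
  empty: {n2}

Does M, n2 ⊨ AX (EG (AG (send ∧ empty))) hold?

Yes

Sat(send ∧ empty) = {n2}
AG (send ∧ empty): greatest fixpoint, start Z0 = {n2}, keep only states in Sat with every successor in Z. Already a fixed point.
Sat(AG (send ∧ empty)) = {n2}
EG (AG (send ∧ empty)): greatest fixpoint, start Z0 = {n2}, keep only states in Sat with some successor in Z. Already a fixed point.
Sat(EG (AG (send ∧ empty))) = {n2}
Sat(AX (EG (AG (send ∧ empty)))) = {s : every successor in {n2}} = {n2, n3}
n2 ∈ Sat(AX (EG (AG (send ∧ empty)))) = {n2, n3}, so the formula holds at n2.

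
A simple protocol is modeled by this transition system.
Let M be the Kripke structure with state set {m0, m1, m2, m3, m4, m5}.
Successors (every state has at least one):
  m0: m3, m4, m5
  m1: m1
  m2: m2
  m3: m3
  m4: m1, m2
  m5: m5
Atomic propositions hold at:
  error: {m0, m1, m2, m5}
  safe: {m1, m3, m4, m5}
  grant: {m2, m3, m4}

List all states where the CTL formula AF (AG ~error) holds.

{m3}

Sat(~error) = {m3, m4}
AG ~error: greatest fixpoint, start Z0 = {m3, m4}, keep only states in Sat with every successor in Z. Z1 = {m3}; fixed.
Sat(AG ~error) = {m3}
AF (AG ~error): least fixpoint, start Z0 = {m3}, add states with every successor in Z. Already a fixed point.
Sat(AF (AG ~error)) = {m3}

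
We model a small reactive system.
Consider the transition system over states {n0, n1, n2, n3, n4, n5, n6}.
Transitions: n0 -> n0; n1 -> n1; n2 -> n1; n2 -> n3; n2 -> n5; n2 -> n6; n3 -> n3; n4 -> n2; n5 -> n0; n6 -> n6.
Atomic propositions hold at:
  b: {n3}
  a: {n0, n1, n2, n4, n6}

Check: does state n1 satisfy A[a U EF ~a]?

No

Sat(~a) = {n3, n5}
EF ~a: least fixpoint, start Z0 = {n3, n5}, add states with some successor in Z. Z1 = {n2, n3, n5}; Z2 = {n2, n3, n4, n5}; fixed.
Sat(EF ~a) = {n2, n3, n4, n5}
A[a U EF ~a]: least fixpoint, start Z0 = Sat(EF ~a) = {n2, n3, n4, n5}, add states in Sat(a) with every successor in Z. Already a fixed point.
Sat(A[a U EF ~a]) = {n2, n3, n4, n5}
n1 ∉ Sat(A[a U EF ~a]) = {n2, n3, n4, n5}, so the formula does not hold at n1.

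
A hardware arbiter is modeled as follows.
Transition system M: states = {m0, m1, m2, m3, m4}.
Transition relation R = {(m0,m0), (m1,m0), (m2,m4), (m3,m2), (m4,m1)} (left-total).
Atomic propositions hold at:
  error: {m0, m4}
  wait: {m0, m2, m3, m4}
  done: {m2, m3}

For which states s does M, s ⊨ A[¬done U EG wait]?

Sat(¬done) = {m0, m1, m4}
EG wait: greatest fixpoint, start Z0 = {m0, m2, m3, m4}, keep only states in Sat with some successor in Z. Z1 = {m0, m2, m3}; Z2 = {m0, m3}; Z3 = {m0}; fixed.
Sat(EG wait) = {m0}
A[¬done U EG wait]: least fixpoint, start Z0 = Sat(EG wait) = {m0}, add states in Sat(¬done) with every successor in Z. Z1 = {m0, m1}; Z2 = {m0, m1, m4}; fixed.
Sat(A[¬done U EG wait]) = {m0, m1, m4}

{m0, m1, m4}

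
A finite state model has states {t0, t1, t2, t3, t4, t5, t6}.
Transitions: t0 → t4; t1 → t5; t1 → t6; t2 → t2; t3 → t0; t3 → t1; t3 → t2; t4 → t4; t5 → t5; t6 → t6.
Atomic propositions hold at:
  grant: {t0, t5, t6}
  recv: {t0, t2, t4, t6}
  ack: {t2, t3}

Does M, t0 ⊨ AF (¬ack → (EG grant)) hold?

No

Sat(¬ack) = {t0, t1, t4, t5, t6}
EG grant: greatest fixpoint, start Z0 = {t0, t5, t6}, keep only states in Sat with some successor in Z. Z1 = {t5, t6}; fixed.
Sat(EG grant) = {t5, t6}
Sat(¬ack → (EG grant)) = {t2, t3, t5, t6}
AF (¬ack → (EG grant)): least fixpoint, start Z0 = {t2, t3, t5, t6}, add states with every successor in Z. Z1 = {t1, t2, t3, t5, t6}; fixed.
Sat(AF (¬ack → (EG grant))) = {t1, t2, t3, t5, t6}
t0 ∉ Sat(AF (¬ack → (EG grant))) = {t1, t2, t3, t5, t6}, so the formula does not hold at t0.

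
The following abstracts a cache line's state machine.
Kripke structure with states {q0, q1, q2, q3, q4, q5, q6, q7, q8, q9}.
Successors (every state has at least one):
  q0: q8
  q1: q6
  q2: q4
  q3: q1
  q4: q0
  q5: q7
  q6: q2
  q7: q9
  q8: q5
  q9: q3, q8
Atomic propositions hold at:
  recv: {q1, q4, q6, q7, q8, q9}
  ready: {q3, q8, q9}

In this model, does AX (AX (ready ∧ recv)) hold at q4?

Yes

Sat(ready ∧ recv) = {q8, q9}
Sat(AX (ready ∧ recv)) = {s : every successor in {q8, q9}} = {q0, q7}
Sat(AX (AX (ready ∧ recv))) = {s : every successor in {q0, q7}} = {q4, q5}
q4 ∈ Sat(AX (AX (ready ∧ recv))) = {q4, q5}, so the formula holds at q4.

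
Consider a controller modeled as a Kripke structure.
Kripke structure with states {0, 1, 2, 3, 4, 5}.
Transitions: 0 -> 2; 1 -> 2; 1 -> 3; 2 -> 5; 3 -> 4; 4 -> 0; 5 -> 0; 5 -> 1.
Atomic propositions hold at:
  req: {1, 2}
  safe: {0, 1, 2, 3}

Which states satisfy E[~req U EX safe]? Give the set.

{0, 1, 3, 4, 5}

Sat(~req) = {0, 3, 4, 5}
Sat(EX safe) = {s : some successor in {0, 1, 2, 3}} = {0, 1, 4, 5}
E[~req U EX safe]: least fixpoint, start Z0 = Sat(EX safe) = {0, 1, 4, 5}, add states in Sat(~req) with some successor in Z. Z1 = {0, 1, 3, 4, 5}; fixed.
Sat(E[~req U EX safe]) = {0, 1, 3, 4, 5}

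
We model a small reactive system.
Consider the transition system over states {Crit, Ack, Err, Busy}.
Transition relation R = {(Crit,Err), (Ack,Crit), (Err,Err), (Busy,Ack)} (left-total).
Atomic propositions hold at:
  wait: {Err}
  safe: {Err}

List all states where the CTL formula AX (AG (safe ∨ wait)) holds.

Sat(safe ∨ wait) = {Err}
AG (safe ∨ wait): greatest fixpoint, start Z0 = {Err}, keep only states in Sat with every successor in Z. Already a fixed point.
Sat(AG (safe ∨ wait)) = {Err}
Sat(AX (AG (safe ∨ wait))) = {s : every successor in {Err}} = {Crit, Err}

{Crit, Err}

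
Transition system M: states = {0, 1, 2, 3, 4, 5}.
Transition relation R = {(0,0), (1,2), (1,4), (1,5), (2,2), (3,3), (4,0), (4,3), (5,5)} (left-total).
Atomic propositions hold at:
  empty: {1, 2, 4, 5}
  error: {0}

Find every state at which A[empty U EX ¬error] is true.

Sat(¬error) = {1, 2, 3, 4, 5}
Sat(EX ¬error) = {s : some successor in {1, 2, 3, 4, 5}} = {1, 2, 3, 4, 5}
A[empty U EX ¬error]: least fixpoint, start Z0 = Sat(EX ¬error) = {1, 2, 3, 4, 5}, add states in Sat(empty) with every successor in Z. Already a fixed point.
Sat(A[empty U EX ¬error]) = {1, 2, 3, 4, 5}

{1, 2, 3, 4, 5}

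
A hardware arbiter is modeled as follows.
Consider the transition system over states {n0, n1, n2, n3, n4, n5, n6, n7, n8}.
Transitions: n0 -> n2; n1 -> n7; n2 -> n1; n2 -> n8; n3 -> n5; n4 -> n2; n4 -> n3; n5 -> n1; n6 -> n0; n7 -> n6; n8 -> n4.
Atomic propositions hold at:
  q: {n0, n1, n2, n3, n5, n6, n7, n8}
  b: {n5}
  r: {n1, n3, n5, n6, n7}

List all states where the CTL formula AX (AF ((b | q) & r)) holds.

Sat(b | q) = {n0, n1, n2, n3, n5, n6, n7, n8}
Sat((b | q) & r) = {n1, n3, n5, n6, n7}
AF ((b | q) & r): least fixpoint, start Z0 = {n1, n3, n5, n6, n7}, add states with every successor in Z. Already a fixed point.
Sat(AF ((b | q) & r)) = {n1, n3, n5, n6, n7}
Sat(AX (AF ((b | q) & r))) = {s : every successor in {n1, n3, n5, n6, n7}} = {n1, n3, n5, n7}

{n1, n3, n5, n7}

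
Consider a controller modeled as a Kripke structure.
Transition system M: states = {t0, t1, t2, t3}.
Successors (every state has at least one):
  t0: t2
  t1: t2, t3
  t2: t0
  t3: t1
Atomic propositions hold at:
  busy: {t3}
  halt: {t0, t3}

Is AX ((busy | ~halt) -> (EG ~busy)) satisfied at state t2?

Sat(~halt) = {t1, t2}
Sat(busy | ~halt) = {t1, t2, t3}
Sat(~busy) = {t0, t1, t2}
EG ~busy: greatest fixpoint, start Z0 = {t0, t1, t2}, keep only states in Sat with some successor in Z. Already a fixed point.
Sat(EG ~busy) = {t0, t1, t2}
Sat((busy | ~halt) -> (EG ~busy)) = {t0, t1, t2}
Sat(AX ((busy | ~halt) -> (EG ~busy))) = {s : every successor in {t0, t1, t2}} = {t0, t2, t3}
t2 ∈ Sat(AX ((busy | ~halt) -> (EG ~busy))) = {t0, t2, t3}, so the formula holds at t2.

Yes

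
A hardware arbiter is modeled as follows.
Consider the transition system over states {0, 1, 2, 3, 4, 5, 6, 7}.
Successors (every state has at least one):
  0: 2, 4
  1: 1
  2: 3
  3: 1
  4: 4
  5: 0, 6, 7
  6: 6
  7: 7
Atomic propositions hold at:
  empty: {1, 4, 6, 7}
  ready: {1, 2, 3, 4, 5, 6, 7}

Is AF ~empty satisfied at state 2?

Yes

Sat(~empty) = {0, 2, 3, 5}
AF ~empty: least fixpoint, start Z0 = {0, 2, 3, 5}, add states with every successor in Z. Already a fixed point.
Sat(AF ~empty) = {0, 2, 3, 5}
2 ∈ Sat(AF ~empty) = {0, 2, 3, 5}, so the formula holds at 2.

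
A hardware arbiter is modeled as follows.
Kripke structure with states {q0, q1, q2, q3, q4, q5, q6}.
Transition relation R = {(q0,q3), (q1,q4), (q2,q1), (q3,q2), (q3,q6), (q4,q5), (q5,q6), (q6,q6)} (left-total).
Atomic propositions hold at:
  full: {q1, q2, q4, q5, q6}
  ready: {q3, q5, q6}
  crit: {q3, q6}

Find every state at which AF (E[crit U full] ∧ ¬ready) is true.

{q1, q2, q4}

E[crit U full]: least fixpoint, start Z0 = Sat(full) = {q1, q2, q4, q5, q6}, add states in Sat(crit) with some successor in Z. Z1 = {q1, q2, q3, q4, q5, q6}; fixed.
Sat(E[crit U full]) = {q1, q2, q3, q4, q5, q6}
Sat(¬ready) = {q0, q1, q2, q4}
Sat(E[crit U full] ∧ ¬ready) = {q1, q2, q4}
AF (E[crit U full] ∧ ¬ready): least fixpoint, start Z0 = {q1, q2, q4}, add states with every successor in Z. Already a fixed point.
Sat(AF (E[crit U full] ∧ ¬ready)) = {q1, q2, q4}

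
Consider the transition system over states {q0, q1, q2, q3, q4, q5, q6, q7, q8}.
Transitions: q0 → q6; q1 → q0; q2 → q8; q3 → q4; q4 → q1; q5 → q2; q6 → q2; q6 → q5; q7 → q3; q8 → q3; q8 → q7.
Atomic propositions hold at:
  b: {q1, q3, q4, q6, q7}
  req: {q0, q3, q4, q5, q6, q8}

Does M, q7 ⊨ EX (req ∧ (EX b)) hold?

Sat(EX b) = {s : some successor in {q1, q3, q4, q6, q7}} = {q0, q3, q4, q7, q8}
Sat(req ∧ (EX b)) = {q0, q3, q4, q8}
Sat(EX (req ∧ (EX b))) = {s : some successor in {q0, q3, q4, q8}} = {q1, q2, q3, q7, q8}
q7 ∈ Sat(EX (req ∧ (EX b))) = {q1, q2, q3, q7, q8}, so the formula holds at q7.

Yes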